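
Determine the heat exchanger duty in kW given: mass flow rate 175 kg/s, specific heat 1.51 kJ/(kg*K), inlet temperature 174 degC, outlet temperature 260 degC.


Q = m_dot * cp * delta_T
delta_T = 260 - 174 = 86 K
Q = 175 * 1.51 * 86
= 264.25 * 86
= 22725.5 kW

22725.5 kW


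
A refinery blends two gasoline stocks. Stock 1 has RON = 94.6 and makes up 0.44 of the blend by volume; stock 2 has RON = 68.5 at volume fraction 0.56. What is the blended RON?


Linear blending: RON_blend = sum(vi * RONi)
Contribution 1: 0.44 * 94.6 = 41.624
Contribution 2: 0.56 * 68.5 = 38.36
RON_blend = 41.624 + 38.36 = 79.984

79.984


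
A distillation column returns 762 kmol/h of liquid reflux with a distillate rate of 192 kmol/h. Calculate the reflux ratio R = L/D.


Reflux ratio definition: R = L / D (liquid returned / distillate withdrawn)
L = 762 kmol/h, D = 192 kmol/h
R = 762 / 192 = 3.969

3.969


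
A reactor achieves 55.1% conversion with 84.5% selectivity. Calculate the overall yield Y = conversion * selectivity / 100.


Overall yield = conversion (%) * selectivity (%) / 100
Conversion = 55.1%, Selectivity = 84.5%
Y = 55.1 * 84.5 / 100
= 46.5595 %

46.5595 %


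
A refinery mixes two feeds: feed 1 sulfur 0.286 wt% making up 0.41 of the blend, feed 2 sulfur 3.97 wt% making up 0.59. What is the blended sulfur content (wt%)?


Linear sulfur blending: S_blend = x1*S1 + x2*S2
Contribution 1: 0.41 * 0.286 = 0.11726 wt%
Contribution 2: 0.59 * 3.97 = 2.3423 wt%
S_blend = 0.11726 + 2.3423 = 2.45956

2.45956 wt%


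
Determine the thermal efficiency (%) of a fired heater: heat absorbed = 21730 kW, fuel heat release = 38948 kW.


Furnace efficiency = Q_absorbed / Q_fuel * 100
= 21730 / 38948 * 100 = 55.79

55.79 %


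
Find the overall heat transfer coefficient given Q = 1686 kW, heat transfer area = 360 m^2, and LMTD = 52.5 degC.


From Q = U*A*LMTD, U = Q / (A * LMTD)
U = 1686 / (360 * 52.5) = 1686 / 18900 = 0.08921

0.08921 kW/(m^2*K)


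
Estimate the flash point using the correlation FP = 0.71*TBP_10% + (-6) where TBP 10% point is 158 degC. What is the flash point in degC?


FP = 0.71 * 158 + (-6) = 106.18

106.18 degC


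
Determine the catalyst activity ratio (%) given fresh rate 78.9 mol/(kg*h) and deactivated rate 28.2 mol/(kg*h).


Activity (%) = (rate_used / rate_fresh) * 100
rate_used = 28.2, rate_fresh = 78.9
= (28.2 / 78.9) * 100
= 0.3574 * 100 = 35.74

35.74 %


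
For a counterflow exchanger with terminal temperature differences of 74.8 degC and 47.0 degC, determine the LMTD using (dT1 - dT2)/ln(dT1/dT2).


LMTD = (dT1 - dT2) / ln(dT1/dT2)
= (74.8 - 47.0) / ln(74.8 / 47.0) = 27.8 / 0.46467 = 59.83

59.83 degC


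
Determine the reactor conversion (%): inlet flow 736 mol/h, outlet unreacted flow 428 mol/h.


X = (F_in - F_out) / F_in * 100
Moles reacted = 736 - 428 = 308
X = 308 / 736 * 100
= 0.4185 * 100
= 41.85 %

41.85 %


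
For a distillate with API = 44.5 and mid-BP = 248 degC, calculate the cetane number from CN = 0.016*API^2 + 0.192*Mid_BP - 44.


CN = 0.016 * 44.5^2 + 0.192 * 248 - 44
CN = 31.684 + 47.616 - 44 = 35.3

35.3


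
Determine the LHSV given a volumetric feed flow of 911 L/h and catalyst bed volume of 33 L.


LHSV = volumetric feed rate / catalyst volume
= 911 L/h / 33 L
= 27.61 h^-1

27.61 h^-1


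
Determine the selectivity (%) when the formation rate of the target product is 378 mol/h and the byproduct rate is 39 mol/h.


Selectivity = desired / (desired + undesired) * 100
Total products = 378 + 39 = 417 mol/h
S = 378 / 417 * 100
= 0.9065 * 100
= 90.65 %

90.65 %


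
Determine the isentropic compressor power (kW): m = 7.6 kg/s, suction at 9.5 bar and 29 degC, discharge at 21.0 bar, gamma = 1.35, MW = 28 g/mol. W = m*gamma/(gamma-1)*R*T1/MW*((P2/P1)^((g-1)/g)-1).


Isentropic work: W = m*(gamma/(gamma-1))*(R*T1/MW)*((P2/P1)^((gamma-1)/gamma) - 1)
T1 = 29 + 273.15 = 302.15 K
Pressure ratio = 21.0 / 9.5 = 2.21053
Exponent = (1.35 - 1)/1.35 = 0.259259
(P2/P1)^exp - 1 = 2.21053^0.259259 - 1 = 0.228326
W = 7.6 * 1.35 / 0.35 * 8.314 * 302.15 / 28 * 0.228326 = 600.5

600.5 kW


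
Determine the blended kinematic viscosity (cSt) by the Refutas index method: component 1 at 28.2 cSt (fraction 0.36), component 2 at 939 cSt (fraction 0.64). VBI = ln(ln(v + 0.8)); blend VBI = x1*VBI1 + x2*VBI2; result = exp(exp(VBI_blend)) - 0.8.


Refutas method: VBN_i = 14.534*ln(ln(visc_i + 0.8)) + 10.975, blended linearly by mass fraction; since VBN is linear in VBI_i = ln(ln(visc_i + 0.8)) and the fractions sum to 1, blend VBI directly: visc = exp(exp(VBI_blend)) - 0.8
VBI_1 = ln(ln(28.2 + 0.8)) = 1.21411
VBI_2 = ln(ln(939 + 0.8)) = 1.92362
VBI_blend = 0.36 * 1.21411 + 0.64 * 1.92362 = 1.6682
visc_blend = exp(exp(1.6682)) - 0.8 = 200.1

200.1 cSt


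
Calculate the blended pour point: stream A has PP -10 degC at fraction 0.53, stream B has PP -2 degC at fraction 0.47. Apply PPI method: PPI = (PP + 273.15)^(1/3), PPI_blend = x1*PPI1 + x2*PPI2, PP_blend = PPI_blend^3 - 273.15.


PPI_1 = (-10 + 273.15)^(1/3) = 6.408176
PPI_2 = (-2 + 273.15)^(1/3) = 6.472467
PPI_blend = 0.53 * 6.408176 + 0.47 * 6.472467 = 6.438393
PP_blend = 6.438393^3 - 273.15 = 266.8901 - 273.15 = -6.26

-6.26 degC


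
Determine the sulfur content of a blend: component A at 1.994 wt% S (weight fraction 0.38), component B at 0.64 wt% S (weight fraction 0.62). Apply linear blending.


Linear sulfur blending: S_blend = x1*S1 + x2*S2
Contribution 1: 0.38 * 1.994 = 0.75772 wt%
Contribution 2: 0.62 * 0.64 = 0.3968 wt%
S_blend = 0.75772 + 0.3968 = 1.15452

1.15452 wt%


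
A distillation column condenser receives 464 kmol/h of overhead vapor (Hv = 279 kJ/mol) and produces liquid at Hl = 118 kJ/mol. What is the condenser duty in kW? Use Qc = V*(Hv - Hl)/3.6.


Qc = 464 * (279 - 118) / 3.6 = 464 * 161 / 3.6 = 20750

20750 kW


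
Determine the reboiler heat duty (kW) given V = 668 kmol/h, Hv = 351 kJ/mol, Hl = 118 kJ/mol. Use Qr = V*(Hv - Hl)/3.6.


Qr = 668 * (351 - 118) / 3.6 = 668 * 233 / 3.6 = 43230

43230 kW


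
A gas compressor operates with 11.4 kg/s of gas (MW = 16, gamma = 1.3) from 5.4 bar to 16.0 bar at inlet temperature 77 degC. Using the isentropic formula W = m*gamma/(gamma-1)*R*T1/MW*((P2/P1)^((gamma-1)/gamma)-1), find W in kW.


Isentropic work: W = m*(gamma/(gamma-1))*(R*T1/MW)*((P2/P1)^((gamma-1)/gamma) - 1)
T1 = 77 + 273.15 = 350.15 K
Pressure ratio = 16.0 / 5.4 = 2.96296
Exponent = (1.3 - 1)/1.3 = 0.230769
(P2/P1)^exp - 1 = 2.96296^0.230769 - 1 = 0.284871
W = 11.4 * 1.3 / 0.3 * 8.314 * 350.15 / 16 * 0.284871 = 2560

2560 kW


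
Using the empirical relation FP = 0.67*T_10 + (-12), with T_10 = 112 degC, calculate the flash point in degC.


FP = 0.67 * 112 + (-12) = 63.04

63.04 degC


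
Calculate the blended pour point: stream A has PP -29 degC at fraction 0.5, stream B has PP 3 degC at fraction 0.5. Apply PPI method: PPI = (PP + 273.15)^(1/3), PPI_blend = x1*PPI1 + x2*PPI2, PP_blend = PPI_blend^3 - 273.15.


PPI_1 = (-29 + 273.15)^(1/3) = 6.25008
PPI_2 = (3 + 273.15)^(1/3) = 6.512009
PPI_blend = 0.5 * 6.25008 + 0.5 * 6.512009 = 6.381044
PP_blend = 6.381044^3 - 273.15 = 259.8216 - 273.15 = -13.33

-13.33 degC


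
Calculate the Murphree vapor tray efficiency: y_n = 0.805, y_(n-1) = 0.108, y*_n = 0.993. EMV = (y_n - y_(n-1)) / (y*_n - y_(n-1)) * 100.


Murphree vapor efficiency: EMV = (y_n - y_(n-1)) / (y*_n - y_(n-1)) * 100
EMV = (0.805 - 0.108) / (0.993 - 0.108) * 100 = 0.697 / 0.885 * 100 = 78.76

78.76 %


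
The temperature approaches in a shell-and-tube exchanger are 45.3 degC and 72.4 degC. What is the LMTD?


LMTD = (dT1 - dT2) / ln(dT1/dT2)
= (45.3 - 72.4) / ln(45.3 / 72.4) = -27.1 / -0.468899 = 57.79

57.79 degC


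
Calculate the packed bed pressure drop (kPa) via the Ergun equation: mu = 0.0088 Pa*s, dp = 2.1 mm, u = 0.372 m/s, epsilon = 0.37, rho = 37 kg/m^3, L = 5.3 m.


dp = 2.1 mm = 0.0021 m
Viscous term = 150*0.0088*0.372*(1-0.37)^2 / (0.0021^2*0.37^3) = 872477
Inertial term = 1.75*37*0.372^2*(1-0.37) / (0.0021*0.37^3) = 53069.1
dP/L = 872477 + 53069.1 = 925546 Pa/m
dP = 925546 * 5.3 / 1000 = 4905 kPa

4905 kPa


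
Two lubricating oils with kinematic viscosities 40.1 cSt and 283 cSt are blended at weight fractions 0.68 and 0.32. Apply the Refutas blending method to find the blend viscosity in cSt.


Refutas method: VBN_i = 14.534*ln(ln(visc_i + 0.8)) + 10.975, blended linearly by mass fraction; since VBN is linear in VBI_i = ln(ln(visc_i + 0.8)) and the fractions sum to 1, blend VBI directly: visc = exp(exp(VBI_blend)) - 0.8
VBI_1 = ln(ln(40.1 + 0.8)) = 1.31134
VBI_2 = ln(ln(283 + 0.8)) = 1.73135
VBI_blend = 0.68 * 1.31134 + 0.32 * 1.73135 = 1.44574
visc_blend = exp(exp(1.44574)) - 0.8 = 68.96

68.96 cSt


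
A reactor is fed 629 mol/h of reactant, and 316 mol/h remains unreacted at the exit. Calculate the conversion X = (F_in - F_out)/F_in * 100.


X = (F_in - F_out) / F_in * 100
Moles reacted = 629 - 316 = 313
X = 313 / 629 * 100
= 0.4976 * 100
= 49.76 %

49.76 %


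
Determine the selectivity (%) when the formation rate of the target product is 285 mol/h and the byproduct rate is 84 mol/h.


Selectivity = desired / (desired + undesired) * 100
Total products = 285 + 84 = 369 mol/h
S = 285 / 369 * 100
= 0.7724 * 100
= 77.24 %

77.24 %


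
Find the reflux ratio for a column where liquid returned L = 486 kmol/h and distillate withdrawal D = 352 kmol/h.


Reflux ratio definition: R = L / D (liquid returned / distillate withdrawn)
L = 486 kmol/h, D = 352 kmol/h
R = 486 / 352 = 1.381

1.381


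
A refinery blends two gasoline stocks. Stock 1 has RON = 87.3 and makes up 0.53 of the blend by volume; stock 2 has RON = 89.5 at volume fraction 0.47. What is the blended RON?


Linear blending: RON_blend = sum(vi * RONi)
Contribution 1: 0.53 * 87.3 = 46.269
Contribution 2: 0.47 * 89.5 = 42.065
RON_blend = 46.269 + 42.065 = 88.334

88.334


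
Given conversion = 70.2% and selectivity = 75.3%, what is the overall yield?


Overall yield = conversion (%) * selectivity (%) / 100
Conversion = 70.2%, Selectivity = 75.3%
Y = 70.2 * 75.3 / 100
= 52.8606 %

52.8606 %


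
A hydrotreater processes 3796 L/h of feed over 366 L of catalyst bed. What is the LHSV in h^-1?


LHSV = volumetric feed rate / catalyst volume
= 3796 L/h / 366 L
= 10.37 h^-1

10.37 h^-1


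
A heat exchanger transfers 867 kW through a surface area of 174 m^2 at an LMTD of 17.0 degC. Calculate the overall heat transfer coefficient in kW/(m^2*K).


From Q = U*A*LMTD, U = Q / (A * LMTD)
U = 867 / (174 * 17.0) = 867 / 2958 = 0.2931

0.2931 kW/(m^2*K)


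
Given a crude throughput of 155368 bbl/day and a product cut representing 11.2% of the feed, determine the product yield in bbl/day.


Crude throughput = 155368 bbl/day
Fraction yield = 11.2%
yield = throughput * fraction / 100
yield = 155368 * 11.2 / 100 = 17401.216

17401.216 bbl/day


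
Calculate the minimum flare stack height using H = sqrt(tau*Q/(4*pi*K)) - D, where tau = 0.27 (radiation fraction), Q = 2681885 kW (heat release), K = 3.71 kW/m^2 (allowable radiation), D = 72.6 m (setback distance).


tau*Q/(4*pi*K) = 0.27 * 2681885 / (4 * pi * 3.71) = 15531.7
sqrt(15531.7) = 124.626
H = 124.626 - 72.6 = 52.03

52.03 m


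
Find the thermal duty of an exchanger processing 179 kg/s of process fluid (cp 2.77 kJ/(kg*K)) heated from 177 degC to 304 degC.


Q = m_dot * cp * delta_T
delta_T = 304 - 177 = 127 K
Q = 179 * 2.77 * 127
= 495.83 * 127
= 62970.41 kW

62970.41 kW


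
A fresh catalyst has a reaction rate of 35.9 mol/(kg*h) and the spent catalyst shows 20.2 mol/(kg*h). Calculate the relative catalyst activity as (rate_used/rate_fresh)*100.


Activity (%) = (rate_used / rate_fresh) * 100
rate_used = 20.2, rate_fresh = 35.9
= (20.2 / 35.9) * 100
= 0.5627 * 100 = 56.27

56.27 %


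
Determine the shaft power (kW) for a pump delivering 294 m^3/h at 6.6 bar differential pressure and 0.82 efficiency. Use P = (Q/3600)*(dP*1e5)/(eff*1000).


Q = 294 / 3600 = 0.0816667 m^3/s
P = 0.0816667 * (6.6 * 1e5) / 0.82 / 1000 = 65.73

65.73 kW


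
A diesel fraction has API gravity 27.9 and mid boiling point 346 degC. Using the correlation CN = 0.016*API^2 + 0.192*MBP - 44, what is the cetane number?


CN = 0.016 * 27.9^2 + 0.192 * 346 - 44
CN = 12.45456 + 66.432 - 44 = 34.88656

34.88656


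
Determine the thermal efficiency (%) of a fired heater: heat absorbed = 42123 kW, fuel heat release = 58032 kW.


Furnace efficiency = Q_absorbed / Q_fuel * 100
= 42123 / 58032 * 100 = 72.59

72.59 %


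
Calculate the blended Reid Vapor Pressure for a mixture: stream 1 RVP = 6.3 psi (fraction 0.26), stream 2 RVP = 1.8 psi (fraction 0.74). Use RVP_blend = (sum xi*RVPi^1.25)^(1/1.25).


Chevron index: RVP_blend = (sum xi*RVPi^1.25)^(1/1.25)
RVP^1.25 terms: 0.26 * 6.3^1.25 + 0.74 * 1.8^1.25 = 4.13791
RVP_blend = 4.13791^(1/1.25) = 3.115

3.115 psi


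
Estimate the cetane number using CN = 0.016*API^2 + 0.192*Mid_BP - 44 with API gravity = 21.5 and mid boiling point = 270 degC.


CN = 0.016 * 21.5^2 + 0.192 * 270 - 44
CN = 7.396 + 51.84 - 44 = 15.236

15.236


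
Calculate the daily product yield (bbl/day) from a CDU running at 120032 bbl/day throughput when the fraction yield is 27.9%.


Crude throughput = 120032 bbl/day
Fraction yield = 27.9%
yield = throughput * fraction / 100
yield = 120032 * 27.9 / 100 = 33488.928

33488.928 bbl/day


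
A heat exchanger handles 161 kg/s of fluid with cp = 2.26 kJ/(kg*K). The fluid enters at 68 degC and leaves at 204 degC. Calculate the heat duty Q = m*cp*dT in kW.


Q = m_dot * cp * delta_T
delta_T = 204 - 68 = 136 K
Q = 161 * 2.26 * 136
= 363.86 * 136
= 49484.96 kW

49484.96 kW


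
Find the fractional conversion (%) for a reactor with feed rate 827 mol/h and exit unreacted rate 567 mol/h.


X = (F_in - F_out) / F_in * 100
Moles reacted = 827 - 567 = 260
X = 260 / 827 * 100
= 0.3144 * 100
= 31.44 %

31.44 %


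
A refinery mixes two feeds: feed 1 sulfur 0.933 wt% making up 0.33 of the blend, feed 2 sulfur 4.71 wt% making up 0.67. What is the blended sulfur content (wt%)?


Linear sulfur blending: S_blend = x1*S1 + x2*S2
Contribution 1: 0.33 * 0.933 = 0.30789 wt%
Contribution 2: 0.67 * 4.71 = 3.1557 wt%
S_blend = 0.30789 + 3.1557 = 3.46359

3.46359 wt%


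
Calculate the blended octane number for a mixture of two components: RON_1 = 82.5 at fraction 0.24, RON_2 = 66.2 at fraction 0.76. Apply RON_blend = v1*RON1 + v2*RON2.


Linear blending: RON_blend = sum(vi * RONi)
Contribution 1: 0.24 * 82.5 = 19.8
Contribution 2: 0.76 * 66.2 = 50.312
RON_blend = 19.8 + 50.312 = 70.112

70.112


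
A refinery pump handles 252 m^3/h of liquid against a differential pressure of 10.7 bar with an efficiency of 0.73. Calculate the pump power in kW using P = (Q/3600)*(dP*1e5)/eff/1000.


Q = 252 / 3600 = 0.07 m^3/s
P = 0.07 * (10.7 * 1e5) / 0.73 / 1000 = 102.6

102.6 kW


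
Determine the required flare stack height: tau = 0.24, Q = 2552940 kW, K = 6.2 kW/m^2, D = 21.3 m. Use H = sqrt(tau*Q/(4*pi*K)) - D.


tau*Q/(4*pi*K) = 0.24 * 2552940 / (4 * pi * 6.2) = 7864.12
sqrt(7864.12) = 88.6799
H = 88.6799 - 21.3 = 67.38

67.38 m


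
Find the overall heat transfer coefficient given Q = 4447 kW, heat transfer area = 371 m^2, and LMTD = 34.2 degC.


From Q = U*A*LMTD, U = Q / (A * LMTD)
U = 4447 / (371 * 34.2) = 4447 / 12688.2 = 0.3505

0.3505 kW/(m^2*K)


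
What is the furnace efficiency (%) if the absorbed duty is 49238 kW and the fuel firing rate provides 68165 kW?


Furnace efficiency = Q_absorbed / Q_fuel * 100
= 49238 / 68165 * 100 = 72.23

72.23 %


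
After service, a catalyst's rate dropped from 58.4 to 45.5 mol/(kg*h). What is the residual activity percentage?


Activity (%) = (rate_used / rate_fresh) * 100
rate_used = 45.5, rate_fresh = 58.4
= (45.5 / 58.4) * 100
= 0.7791 * 100 = 77.91

77.91 %


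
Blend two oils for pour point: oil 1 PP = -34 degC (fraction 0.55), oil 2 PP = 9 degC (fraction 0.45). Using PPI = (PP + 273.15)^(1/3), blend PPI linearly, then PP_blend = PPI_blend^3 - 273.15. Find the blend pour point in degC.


PPI_1 = (-34 + 273.15)^(1/3) = 6.20712
PPI_2 = (9 + 273.15)^(1/3) = 6.558835
PPI_blend = 0.55 * 6.20712 + 0.45 * 6.558835 = 6.365392
PP_blend = 6.365392^3 - 273.15 = 257.9143 - 273.15 = -15.24

-15.24 degC


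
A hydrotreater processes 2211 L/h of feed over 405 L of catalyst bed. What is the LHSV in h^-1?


LHSV = volumetric feed rate / catalyst volume
= 2211 L/h / 405 L
= 5.459 h^-1

5.459 h^-1


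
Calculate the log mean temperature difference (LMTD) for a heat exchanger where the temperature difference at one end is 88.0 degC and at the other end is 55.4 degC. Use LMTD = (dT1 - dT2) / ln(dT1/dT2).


LMTD = (dT1 - dT2) / ln(dT1/dT2)
= (88.0 - 55.4) / ln(88.0 / 55.4) = 32.6 / 0.462757 = 70.45

70.45 degC


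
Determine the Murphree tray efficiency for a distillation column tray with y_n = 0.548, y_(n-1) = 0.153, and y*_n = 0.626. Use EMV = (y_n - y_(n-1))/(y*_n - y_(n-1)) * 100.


Murphree vapor efficiency: EMV = (y_n - y_(n-1)) / (y*_n - y_(n-1)) * 100
EMV = (0.548 - 0.153) / (0.626 - 0.153) * 100 = 0.395 / 0.473 * 100 = 83.51

83.51 %


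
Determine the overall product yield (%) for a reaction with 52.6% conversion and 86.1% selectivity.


Overall yield = conversion (%) * selectivity (%) / 100
Conversion = 52.6%, Selectivity = 86.1%
Y = 52.6 * 86.1 / 100
= 45.2886 %

45.2886 %


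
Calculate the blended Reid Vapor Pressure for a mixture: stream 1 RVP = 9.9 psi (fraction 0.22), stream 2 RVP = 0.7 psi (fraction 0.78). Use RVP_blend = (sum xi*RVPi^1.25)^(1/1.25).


Chevron index: RVP_blend = (sum xi*RVPi^1.25)^(1/1.25)
RVP^1.25 terms: 0.22 * 9.9^1.25 + 0.78 * 0.7^1.25 = 4.36279
RVP_blend = 4.36279^(1/1.25) = 3.249

3.249 psi


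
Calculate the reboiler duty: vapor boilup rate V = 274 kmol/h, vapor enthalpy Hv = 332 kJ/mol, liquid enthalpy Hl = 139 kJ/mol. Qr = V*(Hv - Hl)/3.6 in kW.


Qr = 274 * (332 - 139) / 3.6 = 274 * 193 / 3.6 = 14690

14690 kW


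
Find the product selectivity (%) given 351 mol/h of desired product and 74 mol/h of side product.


Selectivity = desired / (desired + undesired) * 100
Total products = 351 + 74 = 425 mol/h
S = 351 / 425 * 100
= 0.8259 * 100
= 82.59 %

82.59 %


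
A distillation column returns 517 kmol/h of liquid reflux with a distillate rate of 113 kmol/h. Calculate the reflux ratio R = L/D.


Reflux ratio definition: R = L / D (liquid returned / distillate withdrawn)
L = 517 kmol/h, D = 113 kmol/h
R = 517 / 113 = 4.575

4.575


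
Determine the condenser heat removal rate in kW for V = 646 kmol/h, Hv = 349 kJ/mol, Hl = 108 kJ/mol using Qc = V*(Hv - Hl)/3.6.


Qc = 646 * (349 - 108) / 3.6 = 646 * 241 / 3.6 = 43250

43250 kW


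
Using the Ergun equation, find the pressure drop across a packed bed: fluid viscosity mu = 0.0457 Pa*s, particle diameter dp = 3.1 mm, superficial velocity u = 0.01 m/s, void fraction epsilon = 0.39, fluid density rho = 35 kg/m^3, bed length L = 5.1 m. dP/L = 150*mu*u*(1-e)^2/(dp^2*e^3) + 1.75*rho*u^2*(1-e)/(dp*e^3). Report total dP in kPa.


dp = 3.1 mm = 0.0031 m
Viscous term = 150*0.0457*0.01*(1-0.39)^2 / (0.0031^2*0.39^3) = 44745.6
Inertial term = 1.75*35*0.01^2*(1-0.39) / (0.0031*0.39^3) = 20.318
dP/L = 44745.6 + 20.318 = 44765.9 Pa/m
dP = 44765.9 * 5.1 / 1000 = 228.3 kPa

228.3 kPa


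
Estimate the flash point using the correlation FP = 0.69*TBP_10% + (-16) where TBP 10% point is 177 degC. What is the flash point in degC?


FP = 0.69 * 177 + (-16) = 106.13

106.13 degC


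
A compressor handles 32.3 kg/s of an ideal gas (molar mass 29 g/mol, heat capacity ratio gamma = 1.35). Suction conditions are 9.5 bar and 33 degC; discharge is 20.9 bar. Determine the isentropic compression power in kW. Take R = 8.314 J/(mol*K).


Isentropic work: W = m*(gamma/(gamma-1))*(R*T1/MW)*((P2/P1)^((gamma-1)/gamma) - 1)
T1 = 33 + 273.15 = 306.15 K
Pressure ratio = 20.9 / 9.5 = 2.2
Exponent = (1.35 - 1)/1.35 = 0.259259
(P2/P1)^exp - 1 = 2.2^0.259259 - 1 = 0.226807
W = 32.3 * 1.35 / 0.35 * 8.314 * 306.15 / 29 * 0.226807 = 2480

2480 kW


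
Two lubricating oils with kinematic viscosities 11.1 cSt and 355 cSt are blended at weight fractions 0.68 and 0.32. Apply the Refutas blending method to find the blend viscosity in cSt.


Refutas method: VBN_i = 14.534*ln(ln(visc_i + 0.8)) + 10.975, blended linearly by mass fraction; since VBN is linear in VBI_i = ln(ln(visc_i + 0.8)) and the fractions sum to 1, blend VBI directly: visc = exp(exp(VBI_blend)) - 0.8
VBI_1 = ln(ln(11.1 + 0.8)) = 0.906862
VBI_2 = ln(ln(355 + 0.8)) = 1.7706
VBI_blend = 0.68 * 0.906862 + 0.32 * 1.7706 = 1.18326
visc_blend = exp(exp(1.18326)) - 0.8 = 25.38

25.38 cSt


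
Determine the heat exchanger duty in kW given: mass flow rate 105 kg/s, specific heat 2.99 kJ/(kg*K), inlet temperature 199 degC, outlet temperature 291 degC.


Q = m_dot * cp * delta_T
delta_T = 291 - 199 = 92 K
Q = 105 * 2.99 * 92
= 313.95 * 92
= 28883.4 kW

28883.4 kW


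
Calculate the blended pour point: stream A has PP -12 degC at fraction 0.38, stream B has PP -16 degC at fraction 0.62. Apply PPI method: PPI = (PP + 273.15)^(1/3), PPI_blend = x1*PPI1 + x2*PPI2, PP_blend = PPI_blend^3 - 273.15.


PPI_1 = (-12 + 273.15)^(1/3) = 6.391901
PPI_2 = (-16 + 273.15)^(1/3) = 6.359098
PPI_blend = 0.38 * 6.391901 + 0.62 * 6.359098 = 6.371563
PP_blend = 6.371563^3 - 273.15 = 258.6652 - 273.15 = -14.48

-14.48 degC


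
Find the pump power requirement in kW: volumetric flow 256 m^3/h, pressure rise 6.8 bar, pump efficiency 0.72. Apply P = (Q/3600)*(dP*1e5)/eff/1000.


Q = 256 / 3600 = 0.0711111 m^3/s
P = 0.0711111 * (6.8 * 1e5) / 0.72 / 1000 = 67.16

67.16 kW


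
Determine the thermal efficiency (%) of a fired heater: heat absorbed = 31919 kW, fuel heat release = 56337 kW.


Furnace efficiency = Q_absorbed / Q_fuel * 100
= 31919 / 56337 * 100 = 56.66

56.66 %


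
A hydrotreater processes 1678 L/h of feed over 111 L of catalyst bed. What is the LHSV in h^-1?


LHSV = volumetric feed rate / catalyst volume
= 1678 L/h / 111 L
= 15.12 h^-1

15.12 h^-1


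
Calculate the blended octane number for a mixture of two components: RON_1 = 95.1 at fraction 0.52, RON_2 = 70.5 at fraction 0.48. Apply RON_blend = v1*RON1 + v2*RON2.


Linear blending: RON_blend = sum(vi * RONi)
Contribution 1: 0.52 * 95.1 = 49.452
Contribution 2: 0.48 * 70.5 = 33.84
RON_blend = 49.452 + 33.84 = 83.292

83.292


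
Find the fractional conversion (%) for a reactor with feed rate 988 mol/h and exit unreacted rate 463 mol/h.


X = (F_in - F_out) / F_in * 100
Moles reacted = 988 - 463 = 525
X = 525 / 988 * 100
= 0.5314 * 100
= 53.14 %

53.14 %


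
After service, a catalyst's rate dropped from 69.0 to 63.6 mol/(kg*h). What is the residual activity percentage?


Activity (%) = (rate_used / rate_fresh) * 100
rate_used = 63.6, rate_fresh = 69.0
= (63.6 / 69.0) * 100
= 0.9217 * 100 = 92.17

92.17 %


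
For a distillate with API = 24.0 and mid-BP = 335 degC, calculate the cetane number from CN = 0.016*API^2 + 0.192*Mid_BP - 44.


CN = 0.016 * 24.0^2 + 0.192 * 335 - 44
CN = 9.216 + 64.32 - 44 = 29.536

29.536


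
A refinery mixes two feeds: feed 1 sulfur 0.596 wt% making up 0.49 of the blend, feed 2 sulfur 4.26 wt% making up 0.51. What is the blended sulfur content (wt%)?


Linear sulfur blending: S_blend = x1*S1 + x2*S2
Contribution 1: 0.49 * 0.596 = 0.29204 wt%
Contribution 2: 0.51 * 4.26 = 2.1726 wt%
S_blend = 0.29204 + 2.1726 = 2.46464

2.46464 wt%


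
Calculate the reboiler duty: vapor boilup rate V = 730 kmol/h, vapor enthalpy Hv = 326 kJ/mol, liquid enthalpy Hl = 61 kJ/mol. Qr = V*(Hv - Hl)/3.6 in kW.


Qr = 730 * (326 - 61) / 3.6 = 730 * 265 / 3.6 = 53740

53740 kW


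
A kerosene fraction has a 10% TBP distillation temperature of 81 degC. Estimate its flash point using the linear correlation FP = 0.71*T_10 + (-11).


FP = 0.71 * 81 + (-11) = 46.51

46.51 degC


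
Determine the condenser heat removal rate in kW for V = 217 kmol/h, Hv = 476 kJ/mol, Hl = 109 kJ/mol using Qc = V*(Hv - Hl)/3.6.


Qc = 217 * (476 - 109) / 3.6 = 217 * 367 / 3.6 = 22120

22120 kW


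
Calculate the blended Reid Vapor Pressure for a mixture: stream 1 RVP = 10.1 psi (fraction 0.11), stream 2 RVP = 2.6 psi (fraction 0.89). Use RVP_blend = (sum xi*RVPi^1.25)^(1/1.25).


Chevron index: RVP_blend = (sum xi*RVPi^1.25)^(1/1.25)
RVP^1.25 terms: 0.11 * 10.1^1.25 + 0.89 * 2.6^1.25 = 4.91896
RVP_blend = 4.91896^(1/1.25) = 3.577

3.577 psi


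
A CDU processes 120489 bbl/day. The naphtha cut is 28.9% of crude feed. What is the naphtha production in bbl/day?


Crude throughput = 120489 bbl/day
Fraction yield = 28.9%
yield = throughput * fraction / 100
yield = 120489 * 28.9 / 100 = 34821.321

34821.321 bbl/day


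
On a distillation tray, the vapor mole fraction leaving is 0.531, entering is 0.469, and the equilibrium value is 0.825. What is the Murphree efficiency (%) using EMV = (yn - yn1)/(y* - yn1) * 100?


Murphree vapor efficiency: EMV = (y_n - y_(n-1)) / (y*_n - y_(n-1)) * 100
EMV = (0.531 - 0.469) / (0.825 - 0.469) * 100 = 0.062 / 0.356 * 100 = 17.42

17.42 %


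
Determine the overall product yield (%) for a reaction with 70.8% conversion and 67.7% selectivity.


Overall yield = conversion (%) * selectivity (%) / 100
Conversion = 70.8%, Selectivity = 67.7%
Y = 70.8 * 67.7 / 100
= 47.9316 %

47.9316 %


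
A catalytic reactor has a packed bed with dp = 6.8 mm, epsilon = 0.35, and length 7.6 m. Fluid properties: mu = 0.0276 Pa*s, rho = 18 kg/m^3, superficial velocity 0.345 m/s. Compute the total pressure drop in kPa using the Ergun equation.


dp = 6.8 mm = 0.0068 m
Viscous term = 150*0.0276*0.345*(1-0.35)^2 / (0.0068^2*0.35^3) = 304386
Inertial term = 1.75*18*0.345^2*(1-0.35) / (0.0068*0.35^3) = 8358.9
dP/L = 304386 + 8358.9 = 312745 Pa/m
dP = 312745 * 7.6 / 1000 = 2377 kPa

2377 kPa


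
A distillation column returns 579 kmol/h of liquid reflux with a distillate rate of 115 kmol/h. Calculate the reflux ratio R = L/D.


Reflux ratio definition: R = L / D (liquid returned / distillate withdrawn)
L = 579 kmol/h, D = 115 kmol/h
R = 579 / 115 = 5.035

5.035


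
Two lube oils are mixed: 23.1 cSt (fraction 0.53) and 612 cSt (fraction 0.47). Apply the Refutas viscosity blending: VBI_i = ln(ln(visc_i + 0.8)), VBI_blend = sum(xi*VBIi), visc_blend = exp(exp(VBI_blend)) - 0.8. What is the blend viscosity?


Refutas method: VBN_i = 14.534*ln(ln(visc_i + 0.8)) + 10.975, blended linearly by mass fraction; since VBN is linear in VBI_i = ln(ln(visc_i + 0.8)) and the fractions sum to 1, blend VBI directly: visc = exp(exp(VBI_blend)) - 0.8
VBI_1 = ln(ln(23.1 + 0.8)) = 1.15495
VBI_2 = ln(ln(612 + 0.8)) = 1.85911
VBI_blend = 0.53 * 1.15495 + 0.47 * 1.85911 = 1.48591
visc_blend = exp(exp(1.48591)) - 0.8 = 82.21

82.21 cSt


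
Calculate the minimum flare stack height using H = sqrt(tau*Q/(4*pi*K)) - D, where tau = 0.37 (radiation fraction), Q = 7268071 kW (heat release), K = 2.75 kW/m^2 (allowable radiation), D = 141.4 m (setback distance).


tau*Q/(4*pi*K) = 0.37 * 7268071 / (4 * pi * 2.75) = 77817.7
sqrt(77817.7) = 278.958
H = 278.958 - 141.4 = 137.6

137.6 m


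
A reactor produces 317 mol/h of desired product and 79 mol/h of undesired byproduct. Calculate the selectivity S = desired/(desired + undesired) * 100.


Selectivity = desired / (desired + undesired) * 100
Total products = 317 + 79 = 396 mol/h
S = 317 / 396 * 100
= 0.8005 * 100
= 80.05 %

80.05 %


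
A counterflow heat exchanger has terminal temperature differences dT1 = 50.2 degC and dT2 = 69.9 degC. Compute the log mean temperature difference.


LMTD = (dT1 - dT2) / ln(dT1/dT2)
= (50.2 - 69.9) / ln(50.2 / 69.9) = -19.7 / -0.331051 = 59.51

59.51 degC


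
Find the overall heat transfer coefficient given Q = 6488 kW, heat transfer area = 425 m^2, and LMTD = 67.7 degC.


From Q = U*A*LMTD, U = Q / (A * LMTD)
U = 6488 / (425 * 67.7) = 6488 / 28772.5 = 0.2255

0.2255 kW/(m^2*K)


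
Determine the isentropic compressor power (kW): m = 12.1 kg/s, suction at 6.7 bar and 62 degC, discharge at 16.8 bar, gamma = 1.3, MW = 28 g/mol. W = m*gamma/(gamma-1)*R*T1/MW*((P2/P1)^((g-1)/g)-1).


Isentropic work: W = m*(gamma/(gamma-1))*(R*T1/MW)*((P2/P1)^((gamma-1)/gamma) - 1)
T1 = 62 + 273.15 = 335.15 K
Pressure ratio = 16.8 / 6.7 = 2.50746
Exponent = (1.3 - 1)/1.3 = 0.230769
(P2/P1)^exp - 1 = 2.50746^0.230769 - 1 = 0.23632
W = 12.1 * 1.3 / 0.3 * 8.314 * 335.15 / 28 * 0.23632 = 1233

1233 kW


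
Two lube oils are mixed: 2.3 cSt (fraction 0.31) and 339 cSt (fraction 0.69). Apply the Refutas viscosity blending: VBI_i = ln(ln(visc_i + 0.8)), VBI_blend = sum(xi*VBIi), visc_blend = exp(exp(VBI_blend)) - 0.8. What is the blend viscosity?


Refutas method: VBN_i = 14.534*ln(ln(visc_i + 0.8)) + 10.975, blended linearly by mass fraction; since VBN is linear in VBI_i = ln(ln(visc_i + 0.8)) and the fractions sum to 1, blend VBI directly: visc = exp(exp(VBI_blend)) - 0.8
VBI_1 = ln(ln(2.3 + 0.8)) = 0.123458
VBI_2 = ln(ln(339 + 0.8)) = 1.76274
VBI_blend = 0.31 * 0.123458 + 0.69 * 1.76274 = 1.25456
visc_blend = exp(exp(1.25456)) - 0.8 = 32.52

32.52 cSt


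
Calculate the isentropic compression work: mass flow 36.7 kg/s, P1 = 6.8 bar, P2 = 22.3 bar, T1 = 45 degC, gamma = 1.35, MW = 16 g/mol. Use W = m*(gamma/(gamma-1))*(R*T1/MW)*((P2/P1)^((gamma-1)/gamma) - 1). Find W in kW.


Isentropic work: W = m*(gamma/(gamma-1))*(R*T1/MW)*((P2/P1)^((gamma-1)/gamma) - 1)
T1 = 45 + 273.15 = 318.15 K
Pressure ratio = 22.3 / 6.8 = 3.27941
Exponent = (1.35 - 1)/1.35 = 0.259259
(P2/P1)^exp - 1 = 3.27941^0.259259 - 1 = 0.360582
W = 36.7 * 1.35 / 0.35 * 8.314 * 318.15 / 16 * 0.360582 = 8438

8438 kW


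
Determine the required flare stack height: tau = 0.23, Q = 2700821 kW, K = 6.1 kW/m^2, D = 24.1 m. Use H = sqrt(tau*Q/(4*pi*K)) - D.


tau*Q/(4*pi*K) = 0.23 * 2700821 / (4 * pi * 6.1) = 8103.71
sqrt(8103.71) = 90.0206
H = 90.0206 - 24.1 = 65.92

65.92 m


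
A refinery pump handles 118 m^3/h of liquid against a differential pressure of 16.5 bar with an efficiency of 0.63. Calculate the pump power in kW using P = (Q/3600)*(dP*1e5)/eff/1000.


Q = 118 / 3600 = 0.0327778 m^3/s
P = 0.0327778 * (16.5 * 1e5) / 0.63 / 1000 = 85.85

85.85 kW


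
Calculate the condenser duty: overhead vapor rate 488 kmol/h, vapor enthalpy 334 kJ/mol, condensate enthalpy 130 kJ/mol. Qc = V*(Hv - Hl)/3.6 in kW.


Qc = 488 * (334 - 130) / 3.6 = 488 * 204 / 3.6 = 27650

27650 kW


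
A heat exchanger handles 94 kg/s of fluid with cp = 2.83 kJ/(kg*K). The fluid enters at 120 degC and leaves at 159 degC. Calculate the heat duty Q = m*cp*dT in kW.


Q = m_dot * cp * delta_T
delta_T = 159 - 120 = 39 K
Q = 94 * 2.83 * 39
= 266.02 * 39
= 10374.78 kW

10374.78 kW


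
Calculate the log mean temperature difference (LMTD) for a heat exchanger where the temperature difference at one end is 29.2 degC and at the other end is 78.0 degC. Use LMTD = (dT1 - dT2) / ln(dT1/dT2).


LMTD = (dT1 - dT2) / ln(dT1/dT2)
= (29.2 - 78.0) / ln(29.2 / 78.0) = -48.8 / -0.98254 = 49.67

49.67 degC


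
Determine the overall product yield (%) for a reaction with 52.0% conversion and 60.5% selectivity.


Overall yield = conversion (%) * selectivity (%) / 100
Conversion = 52.0%, Selectivity = 60.5%
Y = 52.0 * 60.5 / 100
= 31.46 %

31.46 %


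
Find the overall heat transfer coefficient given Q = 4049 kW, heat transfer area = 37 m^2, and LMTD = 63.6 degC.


From Q = U*A*LMTD, U = Q / (A * LMTD)
U = 4049 / (37 * 63.6) = 4049 / 2353.2 = 1.721

1.721 kW/(m^2*K)


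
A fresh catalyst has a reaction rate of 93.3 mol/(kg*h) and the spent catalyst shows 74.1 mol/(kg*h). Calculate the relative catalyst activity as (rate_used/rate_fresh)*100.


Activity (%) = (rate_used / rate_fresh) * 100
rate_used = 74.1, rate_fresh = 93.3
= (74.1 / 93.3) * 100
= 0.7942 * 100 = 79.42

79.42 %


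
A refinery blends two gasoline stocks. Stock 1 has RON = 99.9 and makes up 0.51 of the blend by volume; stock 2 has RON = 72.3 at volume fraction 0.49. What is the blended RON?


Linear blending: RON_blend = sum(vi * RONi)
Contribution 1: 0.51 * 99.9 = 50.949
Contribution 2: 0.49 * 72.3 = 35.427
RON_blend = 50.949 + 35.427 = 86.376

86.376


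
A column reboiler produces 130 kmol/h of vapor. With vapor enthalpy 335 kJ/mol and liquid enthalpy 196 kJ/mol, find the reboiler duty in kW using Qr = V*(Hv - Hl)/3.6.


Qr = 130 * (335 - 196) / 3.6 = 130 * 139 / 3.6 = 5019

5019 kW


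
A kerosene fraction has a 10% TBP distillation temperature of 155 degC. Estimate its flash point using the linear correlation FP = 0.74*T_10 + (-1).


FP = 0.74 * 155 + (-1) = 113.7

113.7 degC


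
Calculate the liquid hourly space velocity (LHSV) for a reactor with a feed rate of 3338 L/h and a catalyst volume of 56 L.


LHSV = volumetric feed rate / catalyst volume
= 3338 L/h / 56 L
= 59.61 h^-1

59.61 h^-1


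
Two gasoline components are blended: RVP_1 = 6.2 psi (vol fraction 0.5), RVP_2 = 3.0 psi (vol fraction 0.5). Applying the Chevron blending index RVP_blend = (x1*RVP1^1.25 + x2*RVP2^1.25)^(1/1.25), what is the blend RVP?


Chevron index: RVP_blend = (sum xi*RVPi^1.25)^(1/1.25)
RVP^1.25 terms: 0.5 * 6.2^1.25 + 0.5 * 3.0^1.25 = 6.86581
RVP_blend = 6.86581^(1/1.25) = 4.670

4.670 psi


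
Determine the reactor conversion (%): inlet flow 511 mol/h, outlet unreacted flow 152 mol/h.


X = (F_in - F_out) / F_in * 100
Moles reacted = 511 - 152 = 359
X = 359 / 511 * 100
= 0.7025 * 100
= 70.25 %

70.25 %


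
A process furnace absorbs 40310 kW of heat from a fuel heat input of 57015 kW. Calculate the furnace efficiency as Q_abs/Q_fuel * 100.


Furnace efficiency = Q_absorbed / Q_fuel * 100
= 40310 / 57015 * 100 = 70.70

70.70 %


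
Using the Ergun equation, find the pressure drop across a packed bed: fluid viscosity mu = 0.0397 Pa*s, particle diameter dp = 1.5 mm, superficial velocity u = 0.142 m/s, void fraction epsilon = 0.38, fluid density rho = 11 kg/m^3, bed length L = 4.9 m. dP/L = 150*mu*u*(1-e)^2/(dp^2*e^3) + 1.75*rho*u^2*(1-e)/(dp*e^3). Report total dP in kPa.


dp = 1.5 mm = 0.0015 m
Viscous term = 150*0.0397*0.142*(1-0.38)^2 / (0.0015^2*0.38^3) = 2632810
Inertial term = 1.75*11*0.142^2*(1-0.38) / (0.0015*0.38^3) = 2923.86
dP/L = 2632810 + 2923.86 = 2635730 Pa/m
dP = 2635730 * 4.9 / 1000 = 12920 kPa

12920 kPa


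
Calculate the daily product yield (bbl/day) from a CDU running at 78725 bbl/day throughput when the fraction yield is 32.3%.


Crude throughput = 78725 bbl/day
Fraction yield = 32.3%
yield = throughput * fraction / 100
yield = 78725 * 32.3 / 100 = 25428.175

25428.175 bbl/day


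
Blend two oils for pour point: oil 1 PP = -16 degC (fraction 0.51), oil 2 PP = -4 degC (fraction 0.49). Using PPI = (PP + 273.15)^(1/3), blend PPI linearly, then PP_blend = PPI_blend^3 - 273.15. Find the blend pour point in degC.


PPI_1 = (-16 + 273.15)^(1/3) = 6.359098
PPI_2 = (-4 + 273.15)^(1/3) = 6.456514
PPI_blend = 0.51 * 6.359098 + 0.49 * 6.456514 = 6.406832
PP_blend = 6.406832^3 - 273.15 = 262.9844 - 273.15 = -10.17

-10.17 degC


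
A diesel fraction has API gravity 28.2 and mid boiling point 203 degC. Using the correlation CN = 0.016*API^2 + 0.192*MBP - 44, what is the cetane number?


CN = 0.016 * 28.2^2 + 0.192 * 203 - 44
CN = 12.72384 + 38.976 - 44 = 7.69984

7.69984


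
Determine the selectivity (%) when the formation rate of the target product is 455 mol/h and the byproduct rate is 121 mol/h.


Selectivity = desired / (desired + undesired) * 100
Total products = 455 + 121 = 576 mol/h
S = 455 / 576 * 100
= 0.7899 * 100
= 78.99 %

78.99 %


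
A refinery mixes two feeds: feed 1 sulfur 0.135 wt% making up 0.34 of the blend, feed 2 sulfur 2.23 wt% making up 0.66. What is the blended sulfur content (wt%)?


Linear sulfur blending: S_blend = x1*S1 + x2*S2
Contribution 1: 0.34 * 0.135 = 0.0459 wt%
Contribution 2: 0.66 * 2.23 = 1.4718 wt%
S_blend = 0.0459 + 1.4718 = 1.5177

1.5177 wt%


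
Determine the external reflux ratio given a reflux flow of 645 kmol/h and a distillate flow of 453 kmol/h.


Reflux ratio definition: R = L / D (liquid returned / distillate withdrawn)
L = 645 kmol/h, D = 453 kmol/h
R = 645 / 453 = 1.424

1.424


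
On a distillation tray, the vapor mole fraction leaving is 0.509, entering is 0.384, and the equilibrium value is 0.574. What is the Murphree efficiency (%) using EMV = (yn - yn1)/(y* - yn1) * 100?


Murphree vapor efficiency: EMV = (y_n - y_(n-1)) / (y*_n - y_(n-1)) * 100
EMV = (0.509 - 0.384) / (0.574 - 0.384) * 100 = 0.125 / 0.19 * 100 = 65.79

65.79 %


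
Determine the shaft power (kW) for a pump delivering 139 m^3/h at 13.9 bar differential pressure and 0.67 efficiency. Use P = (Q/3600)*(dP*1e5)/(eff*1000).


Q = 139 / 3600 = 0.0386111 m^3/s
P = 0.0386111 * (13.9 * 1e5) / 0.67 / 1000 = 80.10

80.10 kW


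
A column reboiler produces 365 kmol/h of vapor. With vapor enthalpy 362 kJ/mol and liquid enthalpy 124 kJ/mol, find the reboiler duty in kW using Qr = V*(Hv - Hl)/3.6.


Qr = 365 * (362 - 124) / 3.6 = 365 * 238 / 3.6 = 24130

24130 kW


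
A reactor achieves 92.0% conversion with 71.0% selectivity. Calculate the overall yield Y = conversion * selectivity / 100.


Overall yield = conversion (%) * selectivity (%) / 100
Conversion = 92.0%, Selectivity = 71.0%
Y = 92.0 * 71.0 / 100
= 65.32 %

65.32 %


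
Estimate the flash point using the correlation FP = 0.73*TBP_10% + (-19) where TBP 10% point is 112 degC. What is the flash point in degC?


FP = 0.73 * 112 + (-19) = 62.76

62.76 degC


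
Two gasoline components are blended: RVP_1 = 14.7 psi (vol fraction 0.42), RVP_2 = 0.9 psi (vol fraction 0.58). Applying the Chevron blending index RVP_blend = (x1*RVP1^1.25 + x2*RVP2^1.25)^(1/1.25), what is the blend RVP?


Chevron index: RVP_blend = (sum xi*RVPi^1.25)^(1/1.25)
RVP^1.25 terms: 0.42 * 14.7^1.25 + 0.58 * 0.9^1.25 = 12.5976
RVP_blend = 12.5976^(1/1.25) = 7.590

7.590 psi


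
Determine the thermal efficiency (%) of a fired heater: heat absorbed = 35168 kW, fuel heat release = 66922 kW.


Furnace efficiency = Q_absorbed / Q_fuel * 100
= 35168 / 66922 * 100 = 52.55

52.55 %


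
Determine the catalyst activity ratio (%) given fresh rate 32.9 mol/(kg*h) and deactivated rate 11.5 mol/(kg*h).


Activity (%) = (rate_used / rate_fresh) * 100
rate_used = 11.5, rate_fresh = 32.9
= (11.5 / 32.9) * 100
= 0.3495 * 100 = 34.95

34.95 %


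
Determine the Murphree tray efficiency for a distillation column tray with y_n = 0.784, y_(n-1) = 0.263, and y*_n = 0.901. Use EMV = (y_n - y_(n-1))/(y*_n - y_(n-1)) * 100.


Murphree vapor efficiency: EMV = (y_n - y_(n-1)) / (y*_n - y_(n-1)) * 100
EMV = (0.784 - 0.263) / (0.901 - 0.263) * 100 = 0.521 / 0.638 * 100 = 81.66

81.66 %


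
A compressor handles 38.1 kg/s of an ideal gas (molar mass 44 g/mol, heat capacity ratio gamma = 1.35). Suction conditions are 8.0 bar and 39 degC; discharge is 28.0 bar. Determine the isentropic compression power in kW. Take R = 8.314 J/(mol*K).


Isentropic work: W = m*(gamma/(gamma-1))*(R*T1/MW)*((P2/P1)^((gamma-1)/gamma) - 1)
T1 = 39 + 273.15 = 312.15 K
Pressure ratio = 28.0 / 8.0 = 3.5
Exponent = (1.35 - 1)/1.35 = 0.259259
(P2/P1)^exp - 1 = 3.5^0.259259 - 1 = 0.38374
W = 38.1 * 1.35 / 0.35 * 8.314 * 312.15 / 44 * 0.38374 = 3326

3326 kW


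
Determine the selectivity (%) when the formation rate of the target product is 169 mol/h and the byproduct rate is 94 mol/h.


Selectivity = desired / (desired + undesired) * 100
Total products = 169 + 94 = 263 mol/h
S = 169 / 263 * 100
= 0.6426 * 100
= 64.26 %

64.26 %


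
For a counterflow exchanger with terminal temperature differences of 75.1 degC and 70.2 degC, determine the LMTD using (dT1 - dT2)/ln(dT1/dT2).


LMTD = (dT1 - dT2) / ln(dT1/dT2)
= (75.1 - 70.2) / ln(75.1 / 70.2) = 4.9 / 0.0674722 = 72.62

72.62 degC
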